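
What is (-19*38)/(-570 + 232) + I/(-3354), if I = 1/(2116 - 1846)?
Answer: 25147247/11772540 ≈ 2.1361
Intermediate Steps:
I = 1/270 ≈ 0.0037037
(-19*38)/(-570 + 232) + I/(-3354) = (-19*38)/(-570 + 232) + (1/270)/(-3354) = -722/(-338) + (1/270)*(-1/3354) = -722*(-1/338) - 1/905580 = 361/169 - 1/905580 = 25147247/11772540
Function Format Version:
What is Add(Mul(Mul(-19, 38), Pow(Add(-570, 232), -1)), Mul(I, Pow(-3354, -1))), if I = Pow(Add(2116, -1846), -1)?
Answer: Rational(25147247, 11772540) ≈ 2.1361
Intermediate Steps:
I = Rational(1, 270) (I = Pow(270, -1) = Rational(1, 270) ≈ 0.0037037)
Add(Mul(Mul(-19, 38), Pow(Add(-570, 232), -1)), Mul(I, Pow(-3354, -1))) = Add(Mul(Mul(-19, 38), Pow(Add(-570, 232), -1)), Mul(Rational(1, 270), Pow(-3354, -1))) = Add(Mul(-722, Pow(-338, -1)), Mul(Rational(1, 270), Rational(-1, 3354))) = Add(Mul(-722, Rational(-1, 338)), Rational(-1, 905580)) = Add(Rational(361, 169), Rational(-1, 905580)) = Rational(25147247, 11772540)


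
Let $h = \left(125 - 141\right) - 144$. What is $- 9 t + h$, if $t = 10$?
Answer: $-250$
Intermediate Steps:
$h = -160$ ($h = -16 - 144 = -160$)
$- 9 t + h = \left(-9\right) 10 - 160 = -90 - 160 = -250$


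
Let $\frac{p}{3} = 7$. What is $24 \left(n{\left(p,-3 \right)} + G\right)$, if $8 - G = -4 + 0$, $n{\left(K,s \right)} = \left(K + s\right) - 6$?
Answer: $576$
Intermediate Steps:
$p = 21$ ($p = 3 \cdot 7 = 21$)
$n{\left(K,s \right)} = -6 + K + s$
$G = 12$ ($G = 8 - \left(-4 + 0\right) = 8 - -4 = 8 + 4 = 12$)
$24 \left(n{\left(p,-3 \right)} + G\right) = 24 \left(\left(-6 + 21 - 3\right) + 12\right) = 24 \left(12 + 12\right) = 24 \cdot 24 = 576$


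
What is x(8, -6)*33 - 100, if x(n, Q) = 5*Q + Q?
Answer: -1288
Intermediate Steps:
x(n, Q) = 6*Q
x(8, -6)*33 - 100 = (6*(-6))*33 - 100 = -36*33 - 100 = -1188 - 100 = -1288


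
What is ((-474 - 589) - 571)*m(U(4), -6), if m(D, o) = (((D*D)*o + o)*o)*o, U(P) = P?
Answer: 6000048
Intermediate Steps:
m(D, o) = o²*(o + o*D²) (m(D, o) = ((D²*o + o)*o)*o = ((o*D² + o)*o)*o = ((o + o*D²)*o)*o = (o*(o + o*D²))*o = o²*(o + o*D²))
((-474 - 589) - 571)*m(U(4), -6) = ((-474 - 589) - 571)*((-6)³*(1 + 4²)) = (-1063 - 571)*(-216*(1 + 16)) = -(-352944)*17 = -1634*(-3672) = 6000048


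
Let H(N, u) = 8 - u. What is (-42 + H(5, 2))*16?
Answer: -576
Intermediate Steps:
(-42 + H(5, 2))*16 = (-42 + (8 - 1*2))*16 = (-42 + (8 - 2))*16 = (-42 + 6)*16 = -36*16 = -576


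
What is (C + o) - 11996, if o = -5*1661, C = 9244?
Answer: -11057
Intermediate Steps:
o = -8305
(C + o) - 11996 = (9244 - 8305) - 11996 = 939 - 11996 = -11057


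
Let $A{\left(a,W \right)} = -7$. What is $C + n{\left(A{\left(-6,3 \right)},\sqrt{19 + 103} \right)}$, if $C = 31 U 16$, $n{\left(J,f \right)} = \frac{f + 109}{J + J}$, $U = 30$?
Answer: $\frac{208211}{14} - \frac{\sqrt{122}}{14} \approx 14871.0$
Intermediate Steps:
$n{\left(J,f \right)} = \frac{109 + f}{2 J}$
$C = 14880$ ($C = 31 \cdot 30 \cdot 16 = 930 \cdot 16 = 14880$)
$C + n{\left(A{\left(-6,3 \right)},\sqrt{19 + 103} \right)} = 14880 + \frac{109 + \sqrt{19 + 103}}{2 \left(-7\right)} = 14880 + \frac{1}{2} \left(- \frac{1}{7}\right) \left(109 + \sqrt{122}\right) = 14880 - \left(\frac{109}{14} + \frac{\sqrt{122}}{14}\right) = \frac{208211}{14} - \frac{\sqrt{122}}{14}$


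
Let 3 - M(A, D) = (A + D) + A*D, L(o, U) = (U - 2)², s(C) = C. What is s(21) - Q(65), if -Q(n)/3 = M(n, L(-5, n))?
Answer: -786027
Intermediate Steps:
L(o, U) = (-2 + U)²
M(A, D) = 3 - A - D - A*D (M(A, D) = 3 - ((A + D) + A*D) = 3 - (A + D + A*D) = 3 + (-A - D - A*D) = 3 - A - D - A*D)
Q(n) = -9 + 3*n + 3*(-2 + n)² + 3*n*(-2 + n)² (Q(n) = -3*(3 - n - (-2 + n)² - n*(-2 + n)²) = -9 + 3*n + 3*(-2 + n)² + 3*n*(-2 + n)²)
s(21) - Q(65) = 21 - (3 - 9*65² + 3*65 + 3*65³) = 21 - (3 - 9*4225 + 195 + 3*274625) = 21 - (3 - 38025 + 195 + 823875) = 21 - 1*786048 = 21 - 786048 = -786027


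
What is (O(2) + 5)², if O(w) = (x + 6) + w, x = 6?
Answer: 361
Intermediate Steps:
O(w) = 12 + w (O(w) = (6 + 6) + w = 12 + w)
(O(2) + 5)² = ((12 + 2) + 5)² = (14 + 5)² = 19² = 361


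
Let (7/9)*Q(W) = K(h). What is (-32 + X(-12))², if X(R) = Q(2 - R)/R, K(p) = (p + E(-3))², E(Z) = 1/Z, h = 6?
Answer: 8862529/7056 ≈ 1256.0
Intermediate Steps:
K(p) = (-⅓ + p)² (K(p) = (p + 1/(-3))² = (p - ⅓)² = (-⅓ + p)²)
Q(W) = 289/7 (Q(W) = 9*((-1 + 3*6)²/9)/7 = 9*((-1 + 18)²/9)/7 = 9*((⅑)*17²)/7 = 9*((⅑)*289)/7 = (9/7)*(289/9) = 289/7)
X(R) = 289/(7*R)
(-32 + X(-12))² = (-32 + (289/7)/(-12))² = (-32 + (289/7)*(-1/12))² = (-32 - 289/84)² = (-2977/84)² = 8862529/7056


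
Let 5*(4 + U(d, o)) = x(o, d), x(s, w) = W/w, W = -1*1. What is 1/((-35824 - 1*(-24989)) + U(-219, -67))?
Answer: -1095/11868704 ≈ -9.2259e-5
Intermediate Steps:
W = -1
x(s, w) = -1/w
U(d, o) = -4 - 1/(5*d) (U(d, o) = -4 + (-1/d)/5 = -4 - 1/(5*d))
1/((-35824 - 1*(-24989)) + U(-219, -67)) = 1/((-35824 - 1*(-24989)) + (-4 - 1/5/(-219))) = 1/((-35824 + 24989) + (-4 - 1/5*(-1/219))) = 1/(-10835 + (-4 + 1/1095)) = 1/(-10835 - 4379/1095) = 1/(-11868704/1095) = -1095/11868704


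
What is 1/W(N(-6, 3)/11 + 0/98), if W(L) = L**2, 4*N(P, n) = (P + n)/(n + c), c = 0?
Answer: 1936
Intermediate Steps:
N(P, n) = (P + n)/(4*n) (N(P, n) = ((P + n)/(n + 0))/4 = ((P + n)/n)/4 = (P + n)/(4*n))
1/W(N(-6, 3)/11 + 0/98) = 1/((((1/4)*(-6 + 3)/3)/11 + 0/98)**2) = 1/((((1/4)*(1/3)*(-3))*(1/11) + 0*(1/98))**2) = 1/((-1/4*1/11 + 0)**2) = 1/((-1/44 + 0)**2) = 1/((-1/44)**2) = 1/(1/1936) = 1936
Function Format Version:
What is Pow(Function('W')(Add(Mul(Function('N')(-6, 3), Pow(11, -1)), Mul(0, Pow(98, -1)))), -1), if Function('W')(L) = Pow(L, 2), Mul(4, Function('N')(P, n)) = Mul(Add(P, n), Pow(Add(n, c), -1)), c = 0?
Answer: 1936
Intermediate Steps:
Function('N')(P, n) = Mul(Rational(1, 4), Pow(n, -1), Add(P, n)) (Function('N')(P, n) = Mul(Rational(1, 4), Mul(Add(P, n), Pow(Add(n, 0), -1))) = Mul(Rational(1, 4), Mul(Add(P, n), Pow(n, -1))) = Mul(Rational(1, 4), Mul(Pow(n, -1), Add(P, n))) = Mul(Rational(1, 4), Pow(n, -1), Add(P, n)))
Pow(Function('W')(Add(Mul(Function('N')(-6, 3), Pow(11, -1)), Mul(0, Pow(98, -1)))), -1) = Pow(Pow(Add(Mul(Mul(Rational(1, 4), Pow(3, -1), Add(-6, 3)), Pow(11, -1)), Mul(0, Pow(98, -1))), 2), -1) = Pow(Pow(Add(Mul(Mul(Rational(1, 4), Rational(1, 3), -3), Rational(1, 11)), Mul(0, Rational(1, 98))), 2), -1) = Pow(Pow(Add(Mul(Rational(-1, 4), Rational(1, 11)), 0), 2), -1) = Pow(Pow(Add(Rational(-1, 44), 0), 2), -1) = Pow(Pow(Rational(-1, 44), 2), -1) = Pow(Rational(1, 1936), -1) = 1936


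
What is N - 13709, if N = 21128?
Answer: 7419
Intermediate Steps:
N - 13709 = 21128 - 13709 = 7419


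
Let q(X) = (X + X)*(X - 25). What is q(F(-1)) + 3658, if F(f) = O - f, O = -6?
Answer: 3958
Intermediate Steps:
F(f) = -6 - f
q(X) = 2*X*(-25 + X) (q(X) = (2*X)*(-25 + X) = 2*X*(-25 + X))
q(F(-1)) + 3658 = 2*(-6 - 1*(-1))*(-25 + (-6 - 1*(-1))) + 3658 = 2*(-6 + 1)*(-25 + (-6 + 1)) + 3658 = 2*(-5)*(-25 - 5) + 3658 = 2*(-5)*(-30) + 3658 = 300 + 3658 = 3958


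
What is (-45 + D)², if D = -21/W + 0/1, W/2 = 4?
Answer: 145161/64 ≈ 2268.1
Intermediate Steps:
W = 8 (W = 2*4 = 8)
D = -21/8 (D = -21/8 + 0/1 = -21*⅛ + 0*1 = -21/8 + 0 = -21/8 ≈ -2.6250)
(-45 + D)² = (-45 - 21/8)² = (-381/8)² = 145161/64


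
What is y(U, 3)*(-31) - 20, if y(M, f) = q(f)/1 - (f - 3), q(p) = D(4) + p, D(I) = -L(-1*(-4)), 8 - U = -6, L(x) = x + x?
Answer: 135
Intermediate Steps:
L(x) = 2*x
U = 14 (U = 8 - 1*(-6) = 8 + 6 = 14)
D(I) = -8 (D(I) = -2*(-1*(-4)) = -2*4 = -1*8 = -8)
q(p) = -8 + p
y(M, f) = -5 (y(M, f) = (-8 + f)/1 - (f - 3) = (-8 + f)*1 - (-3 + f) = (-8 + f) + (3 - f) = -5)
y(U, 3)*(-31) - 20 = -5*(-31) - 20 = 155 - 20 = 135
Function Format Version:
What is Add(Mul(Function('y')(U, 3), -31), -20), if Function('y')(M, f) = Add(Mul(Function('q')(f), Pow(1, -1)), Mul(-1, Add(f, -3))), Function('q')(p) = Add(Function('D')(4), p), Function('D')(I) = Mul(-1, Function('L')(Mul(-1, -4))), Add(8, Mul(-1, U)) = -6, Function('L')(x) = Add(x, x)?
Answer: 135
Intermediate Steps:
Function('L')(x) = Mul(2, x)
U = 14 (U = Add(8, Mul(-1, -6)) = Add(8, 6) = 14)
Function('D')(I) = -8 (Function('D')(I) = Mul(-1, Mul(2, Mul(-1, -4))) = Mul(-1, Mul(2, 4)) = Mul(-1, 8) = -8)
Function('q')(p) = Add(-8, p)
Function('y')(M, f) = -5 (Function('y')(M, f) = Add(Mul(Add(-8, f), Pow(1, -1)), Mul(-1, Add(f, -3))) = Add(Mul(Add(-8, f), 1), Mul(-1, Add(-3, f))) = Add(Add(-8, f), Add(3, Mul(-1, f))) = -5)
Add(Mul(Function('y')(U, 3), -31), -20) = Add(Mul(-5, -31), -20) = Add(155, -20) = 135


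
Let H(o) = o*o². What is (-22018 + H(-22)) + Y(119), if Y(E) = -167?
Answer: -32833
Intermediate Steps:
H(o) = o³
(-22018 + H(-22)) + Y(119) = (-22018 + (-22)³) - 167 = (-22018 - 10648) - 167 = -32666 - 167 = -32833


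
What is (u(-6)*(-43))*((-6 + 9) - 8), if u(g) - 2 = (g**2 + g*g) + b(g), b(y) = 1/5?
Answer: 15953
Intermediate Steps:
b(y) = 1/5
u(g) = 11/5 + 2*g**2 (u(g) = 2 + ((g**2 + g*g) + 1/5) = 2 + ((g**2 + g**2) + 1/5) = 2 + (2*g**2 + 1/5) = 2 + (1/5 + 2*g**2) = 11/5 + 2*g**2)
(u(-6)*(-43))*((-6 + 9) - 8) = ((11/5 + 2*(-6)**2)*(-43))*((-6 + 9) - 8) = ((11/5 + 2*36)*(-43))*(3 - 8) = ((11/5 + 72)*(-43))*(-5) = ((371/5)*(-43))*(-5) = -15953/5*(-5) = 15953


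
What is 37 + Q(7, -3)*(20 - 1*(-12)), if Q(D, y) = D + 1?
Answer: 293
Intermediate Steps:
Q(D, y) = 1 + D
37 + Q(7, -3)*(20 - 1*(-12)) = 37 + (1 + 7)*(20 - 1*(-12)) = 37 + 8*(20 + 12) = 37 + 8*32 = 37 + 256 = 293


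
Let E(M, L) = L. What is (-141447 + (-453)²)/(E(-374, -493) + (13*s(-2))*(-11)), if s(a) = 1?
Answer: -10627/106 ≈ -100.25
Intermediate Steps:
(-141447 + (-453)²)/(E(-374, -493) + (13*s(-2))*(-11)) = (-141447 + (-453)²)/(-493 + (13*1)*(-11)) = (-141447 + 205209)/(-493 + 13*(-11)) = 63762/(-493 - 143) = 63762/(-636) = 63762*(-1/636) = -10627/106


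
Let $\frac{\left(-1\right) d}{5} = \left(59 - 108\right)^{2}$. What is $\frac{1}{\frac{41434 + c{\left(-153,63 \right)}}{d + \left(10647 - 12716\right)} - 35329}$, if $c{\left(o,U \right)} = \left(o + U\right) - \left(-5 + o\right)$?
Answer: $- \frac{7037}{248630924} \approx -2.8303 \cdot 10^{-5}$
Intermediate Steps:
$d = -12005$ ($d = - 5 \left(59 - 108\right)^{2} = - 5 \left(-49\right)^{2} = \left(-5\right) 2401 = -12005$)
$c{\left(o,U \right)} = 5 + U$ ($c{\left(o,U \right)} = \left(U + o\right) - \left(-5 + o\right) = 5 + U$)
$\frac{1}{\frac{41434 + c{\left(-153,63 \right)}}{d + \left(10647 - 12716\right)} - 35329} = \frac{1}{\frac{41434 + \left(5 + 63\right)}{-12005 + \left(10647 - 12716\right)} - 35329} = \frac{1}{\frac{41434 + 68}{-12005 + \left(10647 - 12716\right)} - 35329} = \frac{1}{\frac{41502}{-12005 - 2069} - 35329} = \frac{1}{\frac{41502}{-14074} - 35329} = \frac{1}{41502 \left(- \frac{1}{14074}\right) - 35329} = \frac{1}{- \frac{20751}{7037} - 35329} = \frac{1}{- \frac{248630924}{7037}} = - \frac{7037}{248630924}$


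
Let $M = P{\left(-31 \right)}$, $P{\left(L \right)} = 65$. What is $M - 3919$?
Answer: $-3854$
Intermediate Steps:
$M = 65$
$M - 3919 = 65 - 3919 = -3854$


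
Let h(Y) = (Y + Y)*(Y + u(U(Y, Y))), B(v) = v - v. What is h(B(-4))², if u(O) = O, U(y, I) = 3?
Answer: 0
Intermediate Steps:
B(v) = 0
h(Y) = 2*Y*(3 + Y) (h(Y) = (Y + Y)*(Y + 3) = (2*Y)*(3 + Y) = 2*Y*(3 + Y))
h(B(-4))² = (2*0*(3 + 0))² = (2*0*3)² = 0² = 0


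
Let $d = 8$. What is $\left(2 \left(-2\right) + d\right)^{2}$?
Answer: $16$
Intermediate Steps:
$\left(2 \left(-2\right) + d\right)^{2} = \left(2 \left(-2\right) + 8\right)^{2} = \left(-4 + 8\right)^{2} = 4^{2} = 16$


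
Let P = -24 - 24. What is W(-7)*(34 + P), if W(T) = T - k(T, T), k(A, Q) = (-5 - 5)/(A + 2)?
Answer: 126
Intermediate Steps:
k(A, Q) = -10/(2 + A)
P = -48
W(T) = T + 10/(2 + T) (W(T) = T - (-10)/(2 + T) = T + 10/(2 + T))
W(-7)*(34 + P) = ((10 - 7*(2 - 7))/(2 - 7))*(34 - 48) = ((10 - 7*(-5))/(-5))*(-14) = -(10 + 35)/5*(-14) = -⅕*45*(-14) = -9*(-14) = 126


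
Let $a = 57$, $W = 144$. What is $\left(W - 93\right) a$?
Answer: $2907$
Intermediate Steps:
$\left(W - 93\right) a = \left(144 - 93\right) 57 = 51 \cdot 57 = 2907$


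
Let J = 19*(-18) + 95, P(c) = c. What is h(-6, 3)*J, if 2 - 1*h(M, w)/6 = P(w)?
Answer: 1482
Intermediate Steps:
h(M, w) = 12 - 6*w
J = -247 (J = -342 + 95 = -247)
h(-6, 3)*J = (12 - 6*3)*(-247) = (12 - 18)*(-247) = -6*(-247) = 1482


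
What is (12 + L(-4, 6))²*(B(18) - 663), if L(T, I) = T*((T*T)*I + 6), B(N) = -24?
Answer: -107732592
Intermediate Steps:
L(T, I) = T*(6 + I*T²) (L(T, I) = T*(T²*I + 6) = T*(I*T² + 6) = T*(6 + I*T²))
(12 + L(-4, 6))²*(B(18) - 663) = (12 - 4*(6 + 6*(-4)²))²*(-24 - 663) = (12 - 4*(6 + 6*16))²*(-687) = (12 - 4*(6 + 96))²*(-687) = (12 - 4*102)²*(-687) = (12 - 408)²*(-687) = (-396)²*(-687) = 156816*(-687) = -107732592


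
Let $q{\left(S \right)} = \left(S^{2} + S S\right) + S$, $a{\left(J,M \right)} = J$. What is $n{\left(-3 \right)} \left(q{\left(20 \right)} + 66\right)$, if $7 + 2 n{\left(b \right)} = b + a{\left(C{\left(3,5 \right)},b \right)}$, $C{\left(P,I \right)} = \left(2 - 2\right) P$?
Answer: $-4430$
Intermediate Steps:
$C{\left(P,I \right)} = 0$ ($C{\left(P,I \right)} = \left(2 - 2\right) P = 0 P = 0$)
$q{\left(S \right)} = S + 2 S^{2}$ ($q{\left(S \right)} = \left(S^{2} + S^{2}\right) + S = 2 S^{2} + S = S + 2 S^{2}$)
$n{\left(b \right)} = - \frac{7}{2} + \frac{b}{2}$ ($n{\left(b \right)} = - \frac{7}{2} + \frac{b + 0}{2} = - \frac{7}{2} + \frac{b}{2}$)
$n{\left(-3 \right)} \left(q{\left(20 \right)} + 66\right) = \left(- \frac{7}{2} + \frac{1}{2} \left(-3\right)\right) \left(20 \left(1 + 2 \cdot 20\right) + 66\right) = \left(- \frac{7}{2} - \frac{3}{2}\right) \left(20 \left(1 + 40\right) + 66\right) = - 5 \left(20 \cdot 41 + 66\right) = - 5 \left(820 + 66\right) = \left(-5\right) 886 = -4430$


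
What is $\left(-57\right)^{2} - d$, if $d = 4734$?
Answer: $-1485$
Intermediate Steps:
$\left(-57\right)^{2} - d = \left(-57\right)^{2} - 4734 = 3249 - 4734 = -1485$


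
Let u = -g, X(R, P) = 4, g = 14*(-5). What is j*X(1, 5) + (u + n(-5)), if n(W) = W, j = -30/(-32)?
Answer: 275/4 ≈ 68.750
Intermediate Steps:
j = 15/16 (j = -30*(-1/32) = 15/16 ≈ 0.93750)
g = -70
u = 70 (u = -1*(-70) = 70)
j*X(1, 5) + (u + n(-5)) = (15/16)*4 + (70 - 5) = 15/4 + 65 = 275/4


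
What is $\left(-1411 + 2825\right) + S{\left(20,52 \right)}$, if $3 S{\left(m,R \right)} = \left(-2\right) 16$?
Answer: $\frac{4210}{3} \approx 1403.3$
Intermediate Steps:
$S{\left(m,R \right)} = - \frac{32}{3}$ ($S{\left(m,R \right)} = \frac{\left(-2\right) 16}{3} = \frac{1}{3} \left(-32\right) = - \frac{32}{3}$)
$\left(-1411 + 2825\right) + S{\left(20,52 \right)} = \left(-1411 + 2825\right) - \frac{32}{3} = 1414 - \frac{32}{3} = \frac{4210}{3}$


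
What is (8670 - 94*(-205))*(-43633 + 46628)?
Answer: 83680300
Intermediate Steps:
(8670 - 94*(-205))*(-43633 + 46628) = (8670 + 19270)*2995 = 27940*2995 = 83680300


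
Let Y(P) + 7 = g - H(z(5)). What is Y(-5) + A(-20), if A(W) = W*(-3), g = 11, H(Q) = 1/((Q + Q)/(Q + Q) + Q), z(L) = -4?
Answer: 193/3 ≈ 64.333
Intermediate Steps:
H(Q) = 1/(1 + Q) (H(Q) = 1/((2*Q)/((2*Q)) + Q) = 1/((2*Q)*(1/(2*Q)) + Q) = 1/(1 + Q))
A(W) = -3*W
Y(P) = 13/3 (Y(P) = -7 + (11 - 1/(1 - 4)) = -7 + (11 - 1/(-3)) = -7 + (11 - 1*(-⅓)) = -7 + (11 + ⅓) = -7 + 34/3 = 13/3)
Y(-5) + A(-20) = 13/3 - 3*(-20) = 13/3 + 60 = 193/3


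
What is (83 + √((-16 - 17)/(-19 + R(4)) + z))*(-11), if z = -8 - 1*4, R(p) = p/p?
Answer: -913 - 11*I*√366/6 ≈ -913.0 - 35.074*I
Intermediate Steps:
R(p) = 1
z = -12 (z = -8 - 4 = -12)
(83 + √((-16 - 17)/(-19 + R(4)) + z))*(-11) = (83 + √((-16 - 17)/(-19 + 1) - 12))*(-11) = (83 + √(-33/(-18) - 12))*(-11) = (83 + √(-33*(-1/18) - 12))*(-11) = (83 + √(11/6 - 12))*(-11) = (83 + √(-61/6))*(-11) = (83 + I*√366/6)*(-11) = -913 - 11*I*√366/6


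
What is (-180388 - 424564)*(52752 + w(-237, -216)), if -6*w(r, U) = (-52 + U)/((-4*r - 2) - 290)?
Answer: -3925233698665/123 ≈ -3.1912e+10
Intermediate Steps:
w(r, U) = -(-52 + U)/(6*(-292 - 4*r)) (w(r, U) = -(-52 + U)/(6*((-4*r - 2) - 290)) = -(-52 + U)/(6*((-2 - 4*r) - 290)) = -(-52 + U)/(6*(-292 - 4*r)))
(-180388 - 424564)*(52752 + w(-237, -216)) = (-180388 - 424564)*(52752 + (-52 - 216)/(24*(73 - 237))) = -604952*(52752 + (1/24)*(-268)/(-164)) = -604952*(52752 + (1/24)*(-1/164)*(-268)) = -604952*(52752 + 67/984) = -604952*51908035/984 = -3925233698665/123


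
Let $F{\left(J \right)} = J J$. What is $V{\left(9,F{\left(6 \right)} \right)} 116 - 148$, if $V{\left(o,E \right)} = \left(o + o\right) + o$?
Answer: $2984$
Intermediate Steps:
$F{\left(J \right)} = J^{2}$
$V{\left(o,E \right)} = 3 o$ ($V{\left(o,E \right)} = 2 o + o = 3 o$)
$V{\left(9,F{\left(6 \right)} \right)} 116 - 148 = 3 \cdot 9 \cdot 116 - 148 = 27 \cdot 116 - 148 = 3132 - 148 = 2984$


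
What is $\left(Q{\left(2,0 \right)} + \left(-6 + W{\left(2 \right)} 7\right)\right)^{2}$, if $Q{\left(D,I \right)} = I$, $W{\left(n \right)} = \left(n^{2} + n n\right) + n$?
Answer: $4096$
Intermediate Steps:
$W{\left(n \right)} = n + 2 n^{2}$ ($W{\left(n \right)} = \left(n^{2} + n^{2}\right) + n = 2 n^{2} + n = n + 2 n^{2}$)
$\left(Q{\left(2,0 \right)} + \left(-6 + W{\left(2 \right)} 7\right)\right)^{2} = \left(0 - \left(6 - 2 \left(1 + 2 \cdot 2\right) 7\right)\right)^{2} = \left(0 - \left(6 - 2 \left(1 + 4\right) 7\right)\right)^{2} = \left(0 - \left(6 - 2 \cdot 5 \cdot 7\right)\right)^{2} = \left(0 + \left(-6 + 10 \cdot 7\right)\right)^{2} = \left(0 + \left(-6 + 70\right)\right)^{2} = \left(0 + 64\right)^{2} = 64^{2} = 4096$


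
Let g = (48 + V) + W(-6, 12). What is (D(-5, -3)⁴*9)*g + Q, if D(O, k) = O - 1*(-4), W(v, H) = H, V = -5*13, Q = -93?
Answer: -138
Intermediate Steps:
V = -65
D(O, k) = 4 + O (D(O, k) = O + 4 = 4 + O)
g = -5 (g = (48 - 65) + 12 = -17 + 12 = -5)
(D(-5, -3)⁴*9)*g + Q = ((4 - 5)⁴*9)*(-5) - 93 = ((-1)⁴*9)*(-5) - 93 = (1*9)*(-5) - 93 = 9*(-5) - 93 = -45 - 93 = -138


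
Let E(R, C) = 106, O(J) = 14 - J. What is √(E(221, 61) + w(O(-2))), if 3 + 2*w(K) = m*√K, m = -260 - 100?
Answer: I*√2462/2 ≈ 24.809*I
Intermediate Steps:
m = -360
w(K) = -3/2 - 180*√K (w(K) = -3/2 + (-360*√K)/2 = -3/2 - 180*√K)
√(E(221, 61) + w(O(-2))) = √(106 + (-3/2 - 180*√(14 - 1*(-2)))) = √(106 + (-3/2 - 180*√(14 + 2))) = √(106 + (-3/2 - 180*√16)) = √(106 + (-3/2 - 180*4)) = √(106 + (-3/2 - 720)) = √(106 - 1443/2) = √(-1231/2) = I*√2462/2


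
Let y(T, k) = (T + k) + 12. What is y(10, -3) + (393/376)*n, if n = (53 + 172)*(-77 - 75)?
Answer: -1679182/47 ≈ -35727.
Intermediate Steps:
y(T, k) = 12 + T + k
n = -34200 (n = 225*(-152) = -34200)
y(10, -3) + (393/376)*n = (12 + 10 - 3) + (393/376)*(-34200) = 19 + (393*(1/376))*(-34200) = 19 + (393/376)*(-34200) = 19 - 1680075/47 = -1679182/47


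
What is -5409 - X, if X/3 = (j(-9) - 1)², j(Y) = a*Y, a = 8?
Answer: -21396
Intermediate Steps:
j(Y) = 8*Y
X = 15987 (X = 3*(8*(-9) - 1)² = 3*(-72 - 1)² = 3*(-73)² = 3*5329 = 15987)
-5409 - X = -5409 - 1*15987 = -5409 - 15987 = -21396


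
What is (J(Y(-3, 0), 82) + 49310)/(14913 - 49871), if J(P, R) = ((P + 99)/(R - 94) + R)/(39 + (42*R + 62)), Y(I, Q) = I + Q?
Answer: -87402012/61963055 ≈ -1.4106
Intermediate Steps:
J(P, R) = (R + (99 + P)/(-94 + R))/(101 + 42*R) (J(P, R) = ((99 + P)/(-94 + R) + R)/(39 + (62 + 42*R)) = ((99 + P)/(-94 + R) + R)/(101 + 42*R) = (R + (99 + P)/(-94 + R))/(101 + 42*R))
(J(Y(-3, 0), 82) + 49310)/(14913 - 49871) = ((-99 - (-3 + 0) - 1*82² + 94*82)/(9494 - 42*82² + 3847*82) + 49310)/(14913 - 49871) = ((-99 - 1*(-3) - 1*6724 + 7708)/(9494 - 42*6724 + 315454) + 49310)/(-34958) = ((-99 + 3 - 6724 + 7708)/(9494 - 282408 + 315454) + 49310)*(-1/34958) = (888/42540 + 49310)*(-1/34958) = ((1/42540)*888 + 49310)*(-1/34958) = (74/3545 + 49310)*(-1/34958) = (174804024/3545)*(-1/34958) = -87402012/61963055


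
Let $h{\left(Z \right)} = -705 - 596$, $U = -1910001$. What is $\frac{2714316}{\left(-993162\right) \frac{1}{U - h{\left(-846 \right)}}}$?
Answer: $\frac{863469158200}{165527} \approx 5.2165 \cdot 10^{6}$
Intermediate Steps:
$h{\left(Z \right)} = -1301$ ($h{\left(Z \right)} = -705 - 596 = -1301$)
$\frac{2714316}{\left(-993162\right) \frac{1}{U - h{\left(-846 \right)}}} = \frac{2714316}{\left(-993162\right) \frac{1}{-1910001 - -1301}} = \frac{2714316}{\left(-993162\right) \frac{1}{-1910001 + 1301}} = \frac{2714316}{\left(-993162\right) \frac{1}{-1908700}} = \frac{2714316}{\left(-993162\right) \left(- \frac{1}{1908700}\right)} = \frac{2714316}{\frac{496581}{954350}} = 2714316 \cdot \frac{954350}{496581} = \frac{863469158200}{165527}$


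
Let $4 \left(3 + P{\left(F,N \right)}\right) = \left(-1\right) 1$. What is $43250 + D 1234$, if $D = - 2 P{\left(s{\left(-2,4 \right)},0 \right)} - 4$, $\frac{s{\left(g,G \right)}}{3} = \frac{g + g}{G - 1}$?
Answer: $46335$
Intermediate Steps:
$s{\left(g,G \right)} = \frac{6 g}{-1 + G}$ ($s{\left(g,G \right)} = 3 \frac{g + g}{G - 1} = 3 \frac{2 g}{-1 + G} = \frac{6 g}{-1 + G}$)
$P{\left(F,N \right)} = - \frac{13}{4}$ ($P{\left(F,N \right)} = -3 + \frac{\left(-1\right) 1}{4} = -3 + \frac{1}{4} \left(-1\right) = -3 - \frac{1}{4} = - \frac{13}{4}$)
$D = \frac{5}{2}$ ($D = \left(-2\right) \left(- \frac{13}{4}\right) - 4 = \frac{13}{2} - 4 = \frac{5}{2} \approx 2.5$)
$43250 + D 1234 = 43250 + \frac{5}{2} \cdot 1234 = 43250 + 3085 = 46335$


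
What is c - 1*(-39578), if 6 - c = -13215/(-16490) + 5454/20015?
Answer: 2612847973543/66009470 ≈ 39583.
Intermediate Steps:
c = 325169883/66009470 (c = 6 - (-13215/(-16490) + 5454/20015) = 6 - (-13215*(-1/16490) + 5454*(1/20015)) = 6 - (2643/3298 + 5454/20015) = 6 - 1*70886937/66009470 = 6 - 70886937/66009470 = 325169883/66009470 ≈ 4.9261)
c - 1*(-39578) = 325169883/66009470 - 1*(-39578) = 325169883/66009470 + 39578 = 2612847973543/66009470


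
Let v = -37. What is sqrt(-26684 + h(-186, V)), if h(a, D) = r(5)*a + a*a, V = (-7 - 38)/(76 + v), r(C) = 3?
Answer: sqrt(7354) ≈ 85.755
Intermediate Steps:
V = -15/13 (V = (-7 - 38)/(76 - 37) = -45/39 = -45*1/39 = -15/13 ≈ -1.1538)
h(a, D) = a**2 + 3*a (h(a, D) = 3*a + a*a = 3*a + a**2 = a**2 + 3*a)
sqrt(-26684 + h(-186, V)) = sqrt(-26684 - 186*(3 - 186)) = sqrt(-26684 - 186*(-183)) = sqrt(-26684 + 34038) = sqrt(7354)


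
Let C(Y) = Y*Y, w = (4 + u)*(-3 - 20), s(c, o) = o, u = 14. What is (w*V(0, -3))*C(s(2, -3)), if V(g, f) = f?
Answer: 11178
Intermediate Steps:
w = -414 (w = (4 + 14)*(-3 - 20) = 18*(-23) = -414)
C(Y) = Y**2
(w*V(0, -3))*C(s(2, -3)) = -414*(-3)*(-3)**2 = 1242*9 = 11178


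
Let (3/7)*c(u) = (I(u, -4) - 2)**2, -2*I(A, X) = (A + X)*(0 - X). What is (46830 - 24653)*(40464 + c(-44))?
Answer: 4063802188/3 ≈ 1.3546e+9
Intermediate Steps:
I(A, X) = X*(A + X)/2 (I(A, X) = -(A + X)*(0 - X)/2 = -(A + X)*(-X)/2 = -(-1)*X*(A + X)/2 = X*(A + X)/2)
c(u) = 7*(6 - 2*u)**2/3 (c(u) = 7*((1/2)*(-4)*(u - 4) - 2)**2/3 = 7*((1/2)*(-4)*(-4 + u) - 2)**2/3 = 7*((8 - 2*u) - 2)**2/3 = 7*(6 - 2*u)**2/3)
(46830 - 24653)*(40464 + c(-44)) = (46830 - 24653)*(40464 + 28*(-3 - 44)**2/3) = 22177*(40464 + (28/3)*(-47)**2) = 22177*(40464 + (28/3)*2209) = 22177*(40464 + 61852/3) = 22177*(183244/3) = 4063802188/3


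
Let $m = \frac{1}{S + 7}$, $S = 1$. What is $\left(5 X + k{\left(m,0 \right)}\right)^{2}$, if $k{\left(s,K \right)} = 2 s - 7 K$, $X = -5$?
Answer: $\frac{9801}{16} \approx 612.56$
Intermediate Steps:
$m = \frac{1}{8}$ ($m = \frac{1}{1 + 7} = \frac{1}{8} \approx 0.125$)
$k{\left(s,K \right)} = - 7 K + 2 s$
$\left(5 X + k{\left(m,0 \right)}\right)^{2} = \left(5 \left(-5\right) + \left(\left(-7\right) 0 + 2 \cdot \frac{1}{8}\right)\right)^{2} = \left(-25 + \left(0 + \frac{1}{4}\right)\right)^{2} = \left(-25 + \frac{1}{4}\right)^{2} = \left(- \frac{99}{4}\right)^{2} = \frac{9801}{16}$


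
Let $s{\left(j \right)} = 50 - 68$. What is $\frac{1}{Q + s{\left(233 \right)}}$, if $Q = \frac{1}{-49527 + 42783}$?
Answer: $- \frac{6744}{121393} \approx -0.055555$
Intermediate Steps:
$s{\left(j \right)} = -18$ ($s{\left(j \right)} = 50 - 68 = -18$)
$Q = - \frac{1}{6744}$ ($Q = \frac{1}{-6744} = - \frac{1}{6744} \approx -0.00014828$)
$\frac{1}{Q + s{\left(233 \right)}} = \frac{1}{- \frac{1}{6744} - 18} = \frac{1}{- \frac{121393}{6744}} = - \frac{6744}{121393}$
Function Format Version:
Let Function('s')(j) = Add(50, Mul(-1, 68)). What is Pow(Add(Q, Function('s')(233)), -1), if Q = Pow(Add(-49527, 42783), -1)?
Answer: Rational(-6744, 121393) ≈ -0.055555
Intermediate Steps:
Function('s')(j) = -18 (Function('s')(j) = Add(50, -68) = -18)
Q = Rational(-1, 6744) (Q = Pow(-6744, -1) = Rational(-1, 6744) ≈ -0.00014828)
Pow(Add(Q, Function('s')(233)), -1) = Pow(Add(Rational(-1, 6744), -18), -1) = Pow(Rational(-121393, 6744), -1) = Rational(-6744, 121393)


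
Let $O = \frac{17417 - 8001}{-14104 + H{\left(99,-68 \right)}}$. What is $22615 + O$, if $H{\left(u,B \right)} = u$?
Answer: $\frac{316713659}{14005} \approx 22614.0$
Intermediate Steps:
$O = - \frac{9416}{14005}$ ($O = \frac{17417 - 8001}{-14104 + 99} = \frac{9416}{-14005} = 9416 \left(- \frac{1}{14005}\right) = - \frac{9416}{14005} \approx -0.67233$)
$22615 + O = 22615 - \frac{9416}{14005} = \frac{316713659}{14005}$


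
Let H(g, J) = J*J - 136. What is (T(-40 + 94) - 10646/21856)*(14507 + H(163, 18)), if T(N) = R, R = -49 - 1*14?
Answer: -10195199965/10928 ≈ -9.3294e+5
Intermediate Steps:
R = -63 (R = -49 - 14 = -63)
T(N) = -63
H(g, J) = -136 + J² (H(g, J) = J² - 136 = -136 + J²)
(T(-40 + 94) - 10646/21856)*(14507 + H(163, 18)) = (-63 - 10646/21856)*(14507 + (-136 + 18²)) = (-63 - 10646*1/21856)*(14507 + (-136 + 324)) = (-63 - 5323/10928)*(14507 + 188) = -693787/10928*14695 = -10195199965/10928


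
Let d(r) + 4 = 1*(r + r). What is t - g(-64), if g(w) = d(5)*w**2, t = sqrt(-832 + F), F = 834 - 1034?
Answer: -24576 + 2*I*sqrt(258) ≈ -24576.0 + 32.125*I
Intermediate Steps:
F = -200
t = 2*I*sqrt(258) (t = sqrt(-832 - 200) = sqrt(-1032) = 2*I*sqrt(258) ≈ 32.125*I)
d(r) = -4 + 2*r (d(r) = -4 + 1*(r + r) = -4 + 1*(2*r) = -4 + 2*r)
g(w) = 6*w**2 (g(w) = (-4 + 2*5)*w**2 = (-4 + 10)*w**2 = 6*w**2)
t - g(-64) = 2*I*sqrt(258) - 6*(-64)**2 = 2*I*sqrt(258) - 6*4096 = 2*I*sqrt(258) - 1*24576 = 2*I*sqrt(258) - 24576 = -24576 + 2*I*sqrt(258)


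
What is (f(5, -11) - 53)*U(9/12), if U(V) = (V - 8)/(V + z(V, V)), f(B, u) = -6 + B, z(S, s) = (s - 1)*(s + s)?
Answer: 1044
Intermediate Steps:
z(S, s) = 2*s*(-1 + s) (z(S, s) = (-1 + s)*(2*s) = 2*s*(-1 + s))
U(V) = (-8 + V)/(V + 2*V*(-1 + V)) (U(V) = (V - 8)/(V + 2*V*(-1 + V)) = (-8 + V)/(V + 2*V*(-1 + V)))
(f(5, -11) - 53)*U(9/12) = ((-6 + 5) - 53)*((-8 + 9/12)/(((9/12))*(-1 + 2*(9/12)))) = (-1 - 53)*((-8 + 9*(1/12))/(((9*(1/12)))*(-1 + 2*(9*(1/12))))) = -54*(-8 + ¾)/(¾*(-1 + 2*(¾))) = -72*(-29)/((-1 + 3/2)*4) = -72*(-29)/(½*4) = -72*2*(-29)/4 = -54*(-58/3) = 1044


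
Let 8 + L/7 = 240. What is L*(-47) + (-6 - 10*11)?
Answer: -76444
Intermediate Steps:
L = 1624 (L = -56 + 7*240 = -56 + 1680 = 1624)
L*(-47) + (-6 - 10*11) = 1624*(-47) + (-6 - 10*11) = -76328 + (-6 - 110) = -76328 - 116 = -76444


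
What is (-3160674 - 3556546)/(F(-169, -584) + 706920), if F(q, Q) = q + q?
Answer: -3358610/353291 ≈ -9.5066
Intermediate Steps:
F(q, Q) = 2*q
(-3160674 - 3556546)/(F(-169, -584) + 706920) = (-3160674 - 3556546)/(2*(-169) + 706920) = -6717220/(-338 + 706920) = -6717220/706582 = -6717220*1/706582 = -3358610/353291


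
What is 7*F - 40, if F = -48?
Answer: -376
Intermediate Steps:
7*F - 40 = 7*(-48) - 40 = -336 - 40 = -376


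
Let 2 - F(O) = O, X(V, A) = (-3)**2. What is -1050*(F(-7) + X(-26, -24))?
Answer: -18900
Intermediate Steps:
X(V, A) = 9
F(O) = 2 - O
-1050*(F(-7) + X(-26, -24)) = -1050*((2 - 1*(-7)) + 9) = -1050*((2 + 7) + 9) = -1050*(9 + 9) = -1050*18 = -18900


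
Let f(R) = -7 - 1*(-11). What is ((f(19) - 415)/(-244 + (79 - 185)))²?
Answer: 168921/122500 ≈ 1.3789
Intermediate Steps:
f(R) = 4 (f(R) = -7 + 11 = 4)
((f(19) - 415)/(-244 + (79 - 185)))² = ((4 - 415)/(-244 + (79 - 185)))² = (-411/(-244 - 106))² = (-411/(-350))² = (-411*(-1/350))² = (411/350)² = 168921/122500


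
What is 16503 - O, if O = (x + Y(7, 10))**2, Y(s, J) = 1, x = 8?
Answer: 16422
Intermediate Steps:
O = 81 (O = (8 + 1)**2 = 9**2 = 81)
16503 - O = 16503 - 1*81 = 16503 - 81 = 16422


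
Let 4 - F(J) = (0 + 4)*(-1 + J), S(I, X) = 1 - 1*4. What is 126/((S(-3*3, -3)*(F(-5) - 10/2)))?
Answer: -42/23 ≈ -1.8261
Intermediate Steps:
S(I, X) = -3 (S(I, X) = 1 - 4 = -3)
F(J) = 8 - 4*J (F(J) = 4 - (0 + 4)*(-1 + J) = 4 - 4*(-1 + J) = 4 - (-4 + 4*J) = 4 + (4 - 4*J) = 8 - 4*J)
126/((S(-3*3, -3)*(F(-5) - 10/2))) = 126/((-3*((8 - 4*(-5)) - 10/2))) = 126/((-3*((8 + 20) - 10*½))) = 126/((-3*(28 - 5))) = 126/((-3*23)) = 126/(-69) = 126*(-1/69) = -42/23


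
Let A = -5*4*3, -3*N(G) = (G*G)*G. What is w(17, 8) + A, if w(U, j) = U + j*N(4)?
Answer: -641/3 ≈ -213.67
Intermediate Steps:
N(G) = -G³/3 (N(G) = -G*G*G/3 = -G²*G/3 = -G³/3)
A = -60 (A = -20*3 = -60)
w(U, j) = U - 64*j/3 (w(U, j) = U + j*(-⅓*4³) = U + j*(-⅓*64) = U + j*(-64/3) = U - 64*j/3)
w(17, 8) + A = (17 - 64/3*8) - 60 = (17 - 512/3) - 60 = -461/3 - 60 = -641/3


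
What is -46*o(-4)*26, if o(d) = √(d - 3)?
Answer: -1196*I*√7 ≈ -3164.3*I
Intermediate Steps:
o(d) = √(-3 + d)
-46*o(-4)*26 = -46*√(-3 - 4)*26 = -46*I*√7*26 = -1196*I*√7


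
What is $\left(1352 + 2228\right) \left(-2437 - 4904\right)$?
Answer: $-26280780$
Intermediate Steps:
$\left(1352 + 2228\right) \left(-2437 - 4904\right) = 3580 \left(-7341\right) = -26280780$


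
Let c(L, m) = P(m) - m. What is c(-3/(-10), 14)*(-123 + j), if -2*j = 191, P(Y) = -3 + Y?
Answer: 1311/2 ≈ 655.50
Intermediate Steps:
j = -191/2 (j = -½*191 = -191/2 ≈ -95.500)
c(L, m) = -3 (c(L, m) = (-3 + m) - m = -3)
c(-3/(-10), 14)*(-123 + j) = -3*(-123 - 191/2) = -3*(-437/2) = 1311/2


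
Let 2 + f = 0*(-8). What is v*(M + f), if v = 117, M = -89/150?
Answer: -15171/50 ≈ -303.42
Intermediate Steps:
M = -89/150 (M = -89*1/150 = -89/150 ≈ -0.59333)
f = -2 (f = -2 + 0*(-8) = -2 + 0 = -2)
v*(M + f) = 117*(-89/150 - 2) = 117*(-389/150) = -15171/50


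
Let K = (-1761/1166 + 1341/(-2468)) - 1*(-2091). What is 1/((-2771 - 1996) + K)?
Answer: -1438844/3853301421 ≈ -0.00037341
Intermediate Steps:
K = 3005667927/1438844 (K = (-1761*1/1166 + 1341*(-1/2468)) + 2091 = (-1761/1166 - 1341/2468) + 2091 = -2954877/1438844 + 2091 = 3005667927/1438844 ≈ 2088.9)
1/((-2771 - 1996) + K) = 1/((-2771 - 1996) + 3005667927/1438844) = 1/(-4767 + 3005667927/1438844) = 1/(-3853301421/1438844) = -1438844/3853301421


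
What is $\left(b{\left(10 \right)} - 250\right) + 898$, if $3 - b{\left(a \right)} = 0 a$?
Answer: $651$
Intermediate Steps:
$b{\left(a \right)} = 3$ ($b{\left(a \right)} = 3 - 0 a = 3 - 0 = 3 + 0 = 3$)
$\left(b{\left(10 \right)} - 250\right) + 898 = \left(3 - 250\right) + 898 = -247 + 898 = 651$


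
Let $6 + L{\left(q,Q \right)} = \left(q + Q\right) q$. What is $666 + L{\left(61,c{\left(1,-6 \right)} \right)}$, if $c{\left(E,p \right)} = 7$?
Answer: $4808$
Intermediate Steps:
$L{\left(q,Q \right)} = -6 + q \left(Q + q\right)$ ($L{\left(q,Q \right)} = -6 + \left(q + Q\right) q = -6 + \left(Q + q\right) q = -6 + q \left(Q + q\right)$)
$666 + L{\left(61,c{\left(1,-6 \right)} \right)} = 666 + \left(-6 + 61^{2} + 7 \cdot 61\right) = 666 + \left(-6 + 3721 + 427\right) = 666 + 4142 = 4808$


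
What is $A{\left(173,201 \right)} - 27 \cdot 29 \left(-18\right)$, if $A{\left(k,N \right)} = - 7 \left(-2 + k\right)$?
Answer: $12897$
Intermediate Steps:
$A{\left(k,N \right)} = 14 - 7 k$
$A{\left(173,201 \right)} - 27 \cdot 29 \left(-18\right) = \left(14 - 1211\right) - 27 \cdot 29 \left(-18\right) = \left(14 - 1211\right) - 783 \left(-18\right) = -1197 - -14094 = -1197 + 14094 = 12897$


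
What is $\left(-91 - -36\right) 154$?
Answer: $-8470$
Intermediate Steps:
$\left(-91 - -36\right) 154 = \left(-91 + 36\right) 154 = \left(-55\right) 154 = -8470$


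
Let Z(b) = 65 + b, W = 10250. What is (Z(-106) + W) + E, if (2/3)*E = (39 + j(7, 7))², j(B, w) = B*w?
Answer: 21825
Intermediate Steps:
E = 11616 (E = 3*(39 + 7*7)²/2 = 3*(39 + 49)²/2 = (3/2)*88² = (3/2)*7744 = 11616)
(Z(-106) + W) + E = ((65 - 106) + 10250) + 11616 = (-41 + 10250) + 11616 = 10209 + 11616 = 21825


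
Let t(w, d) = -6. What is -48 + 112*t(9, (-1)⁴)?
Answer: -720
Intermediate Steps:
-48 + 112*t(9, (-1)⁴) = -48 + 112*(-6) = -48 - 672 = -720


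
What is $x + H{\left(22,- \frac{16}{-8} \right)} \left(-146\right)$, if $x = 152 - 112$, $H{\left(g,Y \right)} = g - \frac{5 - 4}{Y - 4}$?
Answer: $-3245$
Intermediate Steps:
$H{\left(g,Y \right)} = g - \frac{1}{-4 + Y}$ ($H{\left(g,Y \right)} = g - 1 \frac{1}{-4 + Y} = g - \frac{1}{-4 + Y}$)
$x = 40$ ($x = 152 - 112 = 40$)
$x + H{\left(22,- \frac{16}{-8} \right)} \left(-146\right) = 40 + \frac{-1 - 88 + - \frac{16}{-8} \cdot 22}{-4 - \frac{16}{-8}} \left(-146\right) = 40 + \frac{-1 - 88 + \left(-16\right) \left(- \frac{1}{8}\right) 22}{-4 - -2} \left(-146\right) = 40 + \frac{-1 - 88 + 2 \cdot 22}{-4 + 2} \left(-146\right) = 40 + \frac{-1 - 88 + 44}{-2} \left(-146\right) = 40 + \left(- \frac{1}{2}\right) \left(-45\right) \left(-146\right) = 40 + \frac{45}{2} \left(-146\right) = 40 - 3285 = -3245$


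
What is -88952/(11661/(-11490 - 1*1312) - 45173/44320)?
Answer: 25234999248640/547560133 ≈ 46086.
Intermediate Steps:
-88952/(11661/(-11490 - 1*1312) - 45173/44320) = -88952/(11661/(-11490 - 1312) - 45173*1/44320) = -88952/(11661/(-12802) - 45173/44320) = -88952/(11661*(-1/12802) - 45173/44320) = -88952/(-11661/12802 - 45173/44320) = -88952/(-547560133/283692320) = -88952*(-283692320/547560133) = 25234999248640/547560133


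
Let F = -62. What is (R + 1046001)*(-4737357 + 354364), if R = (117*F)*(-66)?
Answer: -6683034321645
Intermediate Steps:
R = 478764 (R = (117*(-62))*(-66) = -7254*(-66) = 478764)
(R + 1046001)*(-4737357 + 354364) = (478764 + 1046001)*(-4737357 + 354364) = 1524765*(-4382993) = -6683034321645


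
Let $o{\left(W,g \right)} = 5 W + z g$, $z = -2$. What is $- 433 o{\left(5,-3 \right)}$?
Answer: $-13423$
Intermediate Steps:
$o{\left(W,g \right)} = - 2 g + 5 W$ ($o{\left(W,g \right)} = 5 W - 2 g = - 2 g + 5 W$)
$- 433 o{\left(5,-3 \right)} = - 433 \left(\left(-2\right) \left(-3\right) + 5 \cdot 5\right) = - 433 \left(6 + 25\right) = \left(-433\right) 31 = -13423$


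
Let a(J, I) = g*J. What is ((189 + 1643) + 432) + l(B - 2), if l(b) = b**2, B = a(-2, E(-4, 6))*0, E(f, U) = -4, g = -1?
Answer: 2268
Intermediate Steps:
a(J, I) = -J
B = 0 (B = -1*(-2)*0 = 2*0 = 0)
((189 + 1643) + 432) + l(B - 2) = ((189 + 1643) + 432) + (0 - 2)**2 = (1832 + 432) + (-2)**2 = 2264 + 4 = 2268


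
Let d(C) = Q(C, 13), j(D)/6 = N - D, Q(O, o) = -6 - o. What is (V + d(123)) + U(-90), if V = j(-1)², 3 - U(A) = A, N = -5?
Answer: 650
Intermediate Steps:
U(A) = 3 - A
j(D) = -30 - 6*D (j(D) = 6*(-5 - D) = -30 - 6*D)
d(C) = -19 (d(C) = -6 - 1*13 = -6 - 13 = -19)
V = 576 (V = (-30 - 6*(-1))² = (-30 + 6)² = (-24)² = 576)
(V + d(123)) + U(-90) = (576 - 19) + (3 - 1*(-90)) = 557 + (3 + 90) = 557 + 93 = 650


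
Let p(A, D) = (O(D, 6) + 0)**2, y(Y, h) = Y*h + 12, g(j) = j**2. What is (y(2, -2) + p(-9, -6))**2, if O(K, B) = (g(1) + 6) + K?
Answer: 81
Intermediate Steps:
y(Y, h) = 12 + Y*h
O(K, B) = 7 + K (O(K, B) = (1**2 + 6) + K = (1 + 6) + K = 7 + K)
p(A, D) = (7 + D)**2 (p(A, D) = ((7 + D) + 0)**2 = (7 + D)**2)
(y(2, -2) + p(-9, -6))**2 = ((12 + 2*(-2)) + (7 - 6)**2)**2 = ((12 - 4) + 1**2)**2 = (8 + 1)**2 = 9**2 = 81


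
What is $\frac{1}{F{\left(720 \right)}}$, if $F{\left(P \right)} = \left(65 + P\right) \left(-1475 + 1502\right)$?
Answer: $\frac{1}{21195} \approx 4.7181 \cdot 10^{-5}$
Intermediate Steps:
$F{\left(P \right)} = 1755 + 27 P$ ($F{\left(P \right)} = \left(65 + P\right) 27 = 1755 + 27 P$)
$\frac{1}{F{\left(720 \right)}} = \frac{1}{1755 + 27 \cdot 720} = \frac{1}{1755 + 19440} = \frac{1}{21195}$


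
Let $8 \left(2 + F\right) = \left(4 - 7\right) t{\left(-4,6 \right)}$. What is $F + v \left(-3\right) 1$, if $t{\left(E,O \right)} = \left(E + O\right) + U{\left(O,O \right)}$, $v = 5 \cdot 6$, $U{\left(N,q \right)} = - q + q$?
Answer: $- \frac{371}{4} \approx -92.75$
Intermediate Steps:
$U{\left(N,q \right)} = 0$
$v = 30$
$t{\left(E,O \right)} = E + O$ ($t{\left(E,O \right)} = \left(E + O\right) + 0 = E + O$)
$F = - \frac{11}{4}$ ($F = -2 + \frac{\left(4 - 7\right) \left(-4 + 6\right)}{8} = -2 + \frac{\left(-3\right) 2}{8} = -2 + \frac{1}{8} \left(-6\right) = -2 - \frac{3}{4} = - \frac{11}{4} \approx -2.75$)
$F + v \left(-3\right) 1 = - \frac{11}{4} + 30 \left(-3\right) 1 = - \frac{11}{4} - 90 = - \frac{371}{4}$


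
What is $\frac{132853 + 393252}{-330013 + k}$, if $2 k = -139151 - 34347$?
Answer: $- \frac{526105}{416762} \approx -1.2624$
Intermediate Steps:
$k = -86749$ ($k = \frac{-139151 - 34347}{2} = \frac{1}{2} \left(-173498\right) = -86749$)
$\frac{132853 + 393252}{-330013 + k} = \frac{132853 + 393252}{-330013 - 86749} = \frac{526105}{-416762} = 526105 \left(- \frac{1}{416762}\right) = - \frac{526105}{416762}$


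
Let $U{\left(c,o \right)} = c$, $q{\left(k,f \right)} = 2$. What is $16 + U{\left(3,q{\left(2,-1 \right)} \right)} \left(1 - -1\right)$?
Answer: $22$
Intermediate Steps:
$16 + U{\left(3,q{\left(2,-1 \right)} \right)} \left(1 - -1\right) = 16 + 3 \left(1 - -1\right) = 16 + 3 \left(1 + 1\right) = 16 + 3 \cdot 2 = 16 + 6 = 22$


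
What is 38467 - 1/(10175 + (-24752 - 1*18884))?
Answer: 1287144288/33461 ≈ 38467.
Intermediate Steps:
38467 - 1/(10175 + (-24752 - 1*18884)) = 38467 - 1/(10175 + (-24752 - 18884)) = 38467 - 1/(10175 - 43636) = 38467 - 1/(-33461) = 38467 - 1*(-1/33461) = 38467 + 1/33461 = 1287144288/33461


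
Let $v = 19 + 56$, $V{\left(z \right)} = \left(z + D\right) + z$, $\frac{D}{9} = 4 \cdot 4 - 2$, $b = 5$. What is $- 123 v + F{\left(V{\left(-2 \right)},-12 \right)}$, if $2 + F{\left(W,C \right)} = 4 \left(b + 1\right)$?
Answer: $-9203$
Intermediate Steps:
$D = 126$ ($D = 9 \left(4 \cdot 4 - 2\right) = 9 \left(16 - 2\right) = 9 \cdot 14 = 126$)
$V{\left(z \right)} = 126 + 2 z$ ($V{\left(z \right)} = \left(z + 126\right) + z = \left(126 + z\right) + z = 126 + 2 z$)
$v = 75$
$F{\left(W,C \right)} = 22$ ($F{\left(W,C \right)} = -2 + 4 \left(5 + 1\right) = -2 + 4 \cdot 6 = -2 + 24 = 22$)
$- 123 v + F{\left(V{\left(-2 \right)},-12 \right)} = \left(-123\right) 75 + 22 = -9225 + 22 = -9203$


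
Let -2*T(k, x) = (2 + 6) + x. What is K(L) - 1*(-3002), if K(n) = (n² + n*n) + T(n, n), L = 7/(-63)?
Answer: 485689/162 ≈ 2998.1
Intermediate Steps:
L = -⅑ (L = 7*(-1/63) = -⅑ ≈ -0.11111)
T(k, x) = -4 - x/2 (T(k, x) = -((2 + 6) + x)/2 = -(8 + x)/2 = -4 - x/2)
K(n) = -4 + 2*n² - n/2 (K(n) = (n² + n*n) + (-4 - n/2) = (n² + n²) + (-4 - n/2) = 2*n² + (-4 - n/2) = -4 + 2*n² - n/2)
K(L) - 1*(-3002) = (-4 + 2*(-⅑)² - ½*(-⅑)) - 1*(-3002) = (-4 + 2*(1/81) + 1/18) + 3002 = (-4 + 2/81 + 1/18) + 3002 = -635/162 + 3002 = 485689/162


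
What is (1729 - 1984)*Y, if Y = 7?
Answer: -1785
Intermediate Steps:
(1729 - 1984)*Y = (1729 - 1984)*7 = -255*7 = -1785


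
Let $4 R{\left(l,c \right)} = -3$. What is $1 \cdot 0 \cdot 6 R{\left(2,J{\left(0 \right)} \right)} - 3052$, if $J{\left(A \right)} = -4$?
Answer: $-3052$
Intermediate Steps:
$R{\left(l,c \right)} = - \frac{3}{4}$ ($R{\left(l,c \right)} = \frac{1}{4} \left(-3\right) = - \frac{3}{4}$)
$1 \cdot 0 \cdot 6 R{\left(2,J{\left(0 \right)} \right)} - 3052 = 1 \cdot 0 \cdot 6 \left(- \frac{3}{4}\right) - 3052 = 0 \cdot 6 \left(- \frac{3}{4}\right) - 3052 = 0 \left(- \frac{3}{4}\right) - 3052 = 0 - 3052 = -3052$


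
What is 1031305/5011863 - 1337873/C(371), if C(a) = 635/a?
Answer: -2487641970646354/3182533005 ≈ -7.8166e+5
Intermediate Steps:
1031305/5011863 - 1337873/C(371) = 1031305/5011863 - 1337873/(635/371) = 1031305*(1/5011863) - 1337873/(635*(1/371)) = 1031305/5011863 - 1337873/635/371 = 1031305/5011863 - 1337873*371/635 = 1031305/5011863 - 496350883/635 = -2487641970646354/3182533005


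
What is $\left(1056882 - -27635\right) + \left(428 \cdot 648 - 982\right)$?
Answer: $1360879$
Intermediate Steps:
$\left(1056882 - -27635\right) + \left(428 \cdot 648 - 982\right) = \left(1056882 + 27635\right) + \left(277344 - 982\right) = 1084517 + 276362 = 1360879$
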